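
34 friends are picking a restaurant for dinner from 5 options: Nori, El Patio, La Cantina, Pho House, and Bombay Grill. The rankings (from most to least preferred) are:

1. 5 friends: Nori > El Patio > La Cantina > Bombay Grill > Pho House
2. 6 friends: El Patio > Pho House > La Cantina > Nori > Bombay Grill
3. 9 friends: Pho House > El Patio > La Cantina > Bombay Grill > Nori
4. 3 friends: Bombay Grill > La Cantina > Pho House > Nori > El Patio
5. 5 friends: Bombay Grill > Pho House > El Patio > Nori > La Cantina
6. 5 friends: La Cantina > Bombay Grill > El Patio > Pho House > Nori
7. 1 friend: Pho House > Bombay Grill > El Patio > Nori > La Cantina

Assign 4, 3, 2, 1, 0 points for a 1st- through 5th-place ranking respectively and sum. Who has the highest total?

El Patio

Nori: 5·4 + 6·1 + 9·0 + 3·1 + 5·1 + 5·0 + 1·1 = 35
El Patio: 5·3 + 6·4 + 9·3 + 3·0 + 5·2 + 5·2 + 1·2 = 88
La Cantina: 5·2 + 6·2 + 9·2 + 3·3 + 5·0 + 5·4 + 1·0 = 69
Pho House: 5·0 + 6·3 + 9·4 + 3·2 + 5·3 + 5·1 + 1·4 = 84
Bombay Grill: 5·1 + 6·0 + 9·1 + 3·4 + 5·4 + 5·3 + 1·3 = 64
El Patio has the highest Borda score (88).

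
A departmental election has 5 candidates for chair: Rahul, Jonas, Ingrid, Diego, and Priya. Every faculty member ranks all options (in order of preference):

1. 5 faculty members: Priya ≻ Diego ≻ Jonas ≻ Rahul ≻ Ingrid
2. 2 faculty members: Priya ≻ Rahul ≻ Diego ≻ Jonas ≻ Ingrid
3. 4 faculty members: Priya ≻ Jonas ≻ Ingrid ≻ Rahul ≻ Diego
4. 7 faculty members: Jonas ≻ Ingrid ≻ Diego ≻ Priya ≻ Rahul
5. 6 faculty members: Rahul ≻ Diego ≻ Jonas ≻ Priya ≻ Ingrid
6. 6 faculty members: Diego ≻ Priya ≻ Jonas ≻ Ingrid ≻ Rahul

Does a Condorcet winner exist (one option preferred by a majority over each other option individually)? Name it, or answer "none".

Diego vs Rahul: 18–12 for Diego.
Diego vs Jonas: 19–11 for Diego.
Diego vs Ingrid: 19–11 for Diego.
Diego vs Priya: 19–11 for Diego.
Diego beats every other option head-to-head.

Diego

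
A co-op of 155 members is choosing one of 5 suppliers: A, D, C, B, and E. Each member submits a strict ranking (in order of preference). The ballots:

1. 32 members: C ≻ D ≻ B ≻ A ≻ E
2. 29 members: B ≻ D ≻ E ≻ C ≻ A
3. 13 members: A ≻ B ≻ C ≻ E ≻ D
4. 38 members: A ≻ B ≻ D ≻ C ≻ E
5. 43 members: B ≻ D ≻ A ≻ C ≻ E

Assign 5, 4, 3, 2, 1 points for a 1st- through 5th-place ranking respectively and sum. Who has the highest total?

A: 32·2 + 29·1 + 13·5 + 38·5 + 43·3 = 477
D: 32·4 + 29·4 + 13·1 + 38·3 + 43·4 = 543
C: 32·5 + 29·2 + 13·3 + 38·2 + 43·2 = 419
B: 32·3 + 29·5 + 13·4 + 38·4 + 43·5 = 660
E: 32·1 + 29·3 + 13·2 + 38·1 + 43·1 = 226
B has the highest Borda score (660).

B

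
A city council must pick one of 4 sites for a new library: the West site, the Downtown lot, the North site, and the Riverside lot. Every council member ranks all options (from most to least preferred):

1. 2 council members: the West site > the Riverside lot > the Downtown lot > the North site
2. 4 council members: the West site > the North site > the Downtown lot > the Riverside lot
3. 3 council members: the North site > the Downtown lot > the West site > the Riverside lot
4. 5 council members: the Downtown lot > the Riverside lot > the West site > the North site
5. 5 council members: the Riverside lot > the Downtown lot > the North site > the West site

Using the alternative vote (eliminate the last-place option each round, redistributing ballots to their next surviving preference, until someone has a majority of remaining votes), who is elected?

Round 1: the West site 6, the Downtown lot 5, the North site 3, the Riverside lot 5. Eliminate the North site.
Round 2: the West site 6, the Downtown lot 8, the Riverside lot 5. Eliminate the Riverside lot.
Round 3: the West site 6, the Downtown lot 13. The Downtown lot has a majority.

the Downtown lot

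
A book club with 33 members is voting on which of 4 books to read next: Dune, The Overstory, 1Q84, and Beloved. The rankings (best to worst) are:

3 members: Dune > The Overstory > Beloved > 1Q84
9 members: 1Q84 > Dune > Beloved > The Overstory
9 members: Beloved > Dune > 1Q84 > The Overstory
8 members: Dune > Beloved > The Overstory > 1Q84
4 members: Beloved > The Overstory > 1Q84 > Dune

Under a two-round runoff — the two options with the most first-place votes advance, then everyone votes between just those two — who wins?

Dune

Round 1 first-place votes: Dune 11, The Overstory 0, 1Q84 9, Beloved 13.
Beloved and Dune advance.
Runoff: Beloved is preferred to Dune by 13 voters; Dune by 20.
Dune wins the runoff.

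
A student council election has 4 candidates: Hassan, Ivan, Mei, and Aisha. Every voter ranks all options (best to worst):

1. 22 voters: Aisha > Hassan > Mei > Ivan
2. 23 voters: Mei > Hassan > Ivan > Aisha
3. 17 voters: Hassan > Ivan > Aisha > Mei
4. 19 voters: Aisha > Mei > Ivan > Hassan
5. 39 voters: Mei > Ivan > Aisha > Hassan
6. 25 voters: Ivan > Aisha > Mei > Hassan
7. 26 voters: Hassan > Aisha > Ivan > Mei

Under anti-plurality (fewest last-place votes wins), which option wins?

Ivan

Last-place votes: Hassan 83, Ivan 22, Mei 43, Aisha 23.
Ivan is ranked last by the fewest voters, so Ivan wins.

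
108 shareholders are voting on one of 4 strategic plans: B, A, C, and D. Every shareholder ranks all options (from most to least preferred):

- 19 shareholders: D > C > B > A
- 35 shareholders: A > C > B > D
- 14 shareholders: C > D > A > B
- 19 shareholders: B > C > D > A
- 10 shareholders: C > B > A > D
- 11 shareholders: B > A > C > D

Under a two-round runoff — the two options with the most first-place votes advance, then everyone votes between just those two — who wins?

B

Round 1 first-place votes: B 30, A 35, C 24, D 19.
A and B advance.
Runoff: A is preferred to B by 49 voters; B by 59.
B wins the runoff.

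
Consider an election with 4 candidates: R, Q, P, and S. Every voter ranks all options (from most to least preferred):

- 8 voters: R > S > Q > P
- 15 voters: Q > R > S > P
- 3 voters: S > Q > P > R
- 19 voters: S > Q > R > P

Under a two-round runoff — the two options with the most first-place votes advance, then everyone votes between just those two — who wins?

S

Round 1 first-place votes: R 8, Q 15, P 0, S 22.
S and Q advance.
Runoff: S is preferred to Q by 30 voters; Q by 15.
S wins the runoff.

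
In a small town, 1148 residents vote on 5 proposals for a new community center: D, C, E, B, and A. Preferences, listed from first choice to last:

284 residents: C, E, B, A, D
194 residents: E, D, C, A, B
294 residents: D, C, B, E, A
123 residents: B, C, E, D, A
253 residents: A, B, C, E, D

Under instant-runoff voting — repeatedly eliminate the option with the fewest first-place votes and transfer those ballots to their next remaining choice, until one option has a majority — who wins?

C

Round 1: D 294, C 284, E 194, B 123, A 253. Eliminate B.
Round 2: D 294, C 407, E 194, A 253. Eliminate E.
Round 3: D 488, C 407, A 253. Eliminate A.
Round 4: D 488, C 660. C has a majority.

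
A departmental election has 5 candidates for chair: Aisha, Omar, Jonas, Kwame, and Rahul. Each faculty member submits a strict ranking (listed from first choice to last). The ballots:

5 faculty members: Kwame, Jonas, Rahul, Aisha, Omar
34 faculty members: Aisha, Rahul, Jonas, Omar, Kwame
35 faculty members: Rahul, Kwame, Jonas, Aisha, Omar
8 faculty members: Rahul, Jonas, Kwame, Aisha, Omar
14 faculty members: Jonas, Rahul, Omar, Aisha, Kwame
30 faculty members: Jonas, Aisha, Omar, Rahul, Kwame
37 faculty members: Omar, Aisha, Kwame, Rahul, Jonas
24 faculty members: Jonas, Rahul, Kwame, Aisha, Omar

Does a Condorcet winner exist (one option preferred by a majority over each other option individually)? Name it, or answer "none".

none

Checking pairwise contests:
Jonas beats Aisha 116–71.
Aisha beats Omar 136–51.
Rahul beats Jonas 114–73.
Aisha beats Kwame 115–72.
Aisha beats Rahul 101–86.
Every option loses at least one head-to-head, so there is no Condorcet winner.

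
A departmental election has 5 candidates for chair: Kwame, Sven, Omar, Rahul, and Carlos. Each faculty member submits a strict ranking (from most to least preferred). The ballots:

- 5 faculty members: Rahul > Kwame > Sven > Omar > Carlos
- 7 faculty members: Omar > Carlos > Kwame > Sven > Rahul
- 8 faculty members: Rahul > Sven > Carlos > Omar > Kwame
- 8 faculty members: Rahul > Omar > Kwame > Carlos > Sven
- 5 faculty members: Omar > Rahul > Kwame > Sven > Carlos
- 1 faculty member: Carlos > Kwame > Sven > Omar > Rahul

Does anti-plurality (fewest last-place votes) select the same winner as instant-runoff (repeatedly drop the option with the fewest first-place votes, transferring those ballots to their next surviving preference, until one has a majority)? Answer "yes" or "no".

no

Anti-plurality — last-place votes: Kwame 8, Sven 8, Omar 0, Rahul 8, Carlos 10. Winner: Omar.
Instant-runoff — R1 Kwame 0, Sven 0, Omar 12, Rahul 21, Carlos 1 (Rahul winner). Winner: Rahul.
The two methods disagree.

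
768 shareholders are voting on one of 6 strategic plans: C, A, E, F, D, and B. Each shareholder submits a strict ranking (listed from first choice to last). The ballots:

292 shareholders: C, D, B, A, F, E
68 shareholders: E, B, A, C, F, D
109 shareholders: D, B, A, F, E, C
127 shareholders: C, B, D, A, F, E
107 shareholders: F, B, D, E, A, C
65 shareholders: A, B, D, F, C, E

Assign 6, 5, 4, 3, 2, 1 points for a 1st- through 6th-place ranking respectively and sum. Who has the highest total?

C: 292·6 + 68·3 + 109·1 + 127·6 + 107·1 + 65·2 = 3064
A: 292·3 + 68·4 + 109·4 + 127·3 + 107·2 + 65·6 = 2569
E: 292·1 + 68·6 + 109·2 + 127·1 + 107·3 + 65·1 = 1431
F: 292·2 + 68·2 + 109·3 + 127·2 + 107·6 + 65·3 = 2138
D: 292·5 + 68·1 + 109·6 + 127·4 + 107·4 + 65·4 = 3378
B: 292·4 + 68·5 + 109·5 + 127·5 + 107·5 + 65·5 = 3548
B has the highest Borda score (3548).

B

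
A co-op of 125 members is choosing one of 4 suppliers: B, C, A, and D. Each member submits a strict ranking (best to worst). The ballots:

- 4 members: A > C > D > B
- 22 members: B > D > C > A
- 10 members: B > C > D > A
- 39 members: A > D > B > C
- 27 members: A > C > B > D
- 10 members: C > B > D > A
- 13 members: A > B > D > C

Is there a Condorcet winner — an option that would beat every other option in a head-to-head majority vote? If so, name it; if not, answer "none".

A

A vs B: 83–42 for A.
A vs C: 83–42 for A.
A vs D: 83–42 for A.
A beats every other option head-to-head.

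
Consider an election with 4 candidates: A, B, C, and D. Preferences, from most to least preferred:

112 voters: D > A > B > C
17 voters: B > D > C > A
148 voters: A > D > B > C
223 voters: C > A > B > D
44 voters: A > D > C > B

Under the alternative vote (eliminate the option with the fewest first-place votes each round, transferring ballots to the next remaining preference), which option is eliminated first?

B

Round 1: A 192, B 17, C 223, D 112. Eliminate B.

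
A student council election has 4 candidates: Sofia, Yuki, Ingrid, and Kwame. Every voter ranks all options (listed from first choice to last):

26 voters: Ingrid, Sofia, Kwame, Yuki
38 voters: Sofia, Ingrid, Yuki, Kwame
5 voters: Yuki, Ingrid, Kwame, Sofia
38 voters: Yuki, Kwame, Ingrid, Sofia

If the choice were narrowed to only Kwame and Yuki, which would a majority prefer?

Yuki

Voters preferring Kwame to Yuki: 26; preferring Yuki to Kwame: 81.
Yuki wins the head-to-head.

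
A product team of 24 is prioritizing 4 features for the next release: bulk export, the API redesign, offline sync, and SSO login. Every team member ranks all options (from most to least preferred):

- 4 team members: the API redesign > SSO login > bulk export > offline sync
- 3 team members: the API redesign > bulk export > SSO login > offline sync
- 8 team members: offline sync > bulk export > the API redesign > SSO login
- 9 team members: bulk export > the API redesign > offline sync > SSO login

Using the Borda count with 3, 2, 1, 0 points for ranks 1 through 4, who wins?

bulk export: 4·1 + 3·2 + 8·2 + 9·3 = 53
the API redesign: 4·3 + 3·3 + 8·1 + 9·2 = 47
offline sync: 4·0 + 3·0 + 8·3 + 9·1 = 33
SSO login: 4·2 + 3·1 + 8·0 + 9·0 = 11
bulk export has the highest Borda score (53).

bulk export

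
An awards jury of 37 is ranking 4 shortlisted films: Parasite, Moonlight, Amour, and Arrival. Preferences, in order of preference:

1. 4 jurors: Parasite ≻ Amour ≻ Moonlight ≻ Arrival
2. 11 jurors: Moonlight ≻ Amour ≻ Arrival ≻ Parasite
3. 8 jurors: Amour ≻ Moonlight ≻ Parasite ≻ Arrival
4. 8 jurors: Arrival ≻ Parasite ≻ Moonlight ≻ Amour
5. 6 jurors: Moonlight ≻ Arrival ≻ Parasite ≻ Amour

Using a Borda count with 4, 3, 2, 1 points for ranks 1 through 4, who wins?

Parasite: 4·4 + 11·1 + 8·2 + 8·3 + 6·2 = 79
Moonlight: 4·2 + 11·4 + 8·3 + 8·2 + 6·4 = 116
Amour: 4·3 + 11·3 + 8·4 + 8·1 + 6·1 = 91
Arrival: 4·1 + 11·2 + 8·1 + 8·4 + 6·3 = 84
Moonlight has the highest Borda score (116).

Moonlight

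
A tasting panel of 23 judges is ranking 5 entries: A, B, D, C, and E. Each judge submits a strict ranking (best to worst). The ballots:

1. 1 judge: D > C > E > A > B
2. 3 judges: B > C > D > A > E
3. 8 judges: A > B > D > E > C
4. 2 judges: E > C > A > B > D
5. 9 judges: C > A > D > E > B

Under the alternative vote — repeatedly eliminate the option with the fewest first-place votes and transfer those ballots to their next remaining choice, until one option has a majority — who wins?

C

Round 1: A 8, B 3, D 1, C 9, E 2. Eliminate D.
Round 2: A 8, B 3, C 10, E 2. Eliminate E.
Round 3: A 8, B 3, C 12. C has a majority.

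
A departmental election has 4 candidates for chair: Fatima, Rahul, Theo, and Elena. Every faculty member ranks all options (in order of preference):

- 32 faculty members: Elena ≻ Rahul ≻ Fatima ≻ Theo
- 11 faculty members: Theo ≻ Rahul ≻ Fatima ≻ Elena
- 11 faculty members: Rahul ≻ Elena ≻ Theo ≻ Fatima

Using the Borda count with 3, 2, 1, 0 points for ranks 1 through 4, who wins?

Rahul

Fatima: 32·1 + 11·1 + 11·0 = 43
Rahul: 32·2 + 11·2 + 11·3 = 119
Theo: 32·0 + 11·3 + 11·1 = 44
Elena: 32·3 + 11·0 + 11·2 = 118
Rahul has the highest Borda score (119).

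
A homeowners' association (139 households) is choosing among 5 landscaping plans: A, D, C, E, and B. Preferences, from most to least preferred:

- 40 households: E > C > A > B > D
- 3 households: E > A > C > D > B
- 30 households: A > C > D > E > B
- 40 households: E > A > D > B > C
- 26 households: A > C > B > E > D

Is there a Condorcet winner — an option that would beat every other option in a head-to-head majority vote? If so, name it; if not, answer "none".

E

E vs A: 83–56 for E.
E vs D: 109–30 for E.
E vs C: 83–56 for E.
E vs B: 113–26 for E.
E beats every other option head-to-head.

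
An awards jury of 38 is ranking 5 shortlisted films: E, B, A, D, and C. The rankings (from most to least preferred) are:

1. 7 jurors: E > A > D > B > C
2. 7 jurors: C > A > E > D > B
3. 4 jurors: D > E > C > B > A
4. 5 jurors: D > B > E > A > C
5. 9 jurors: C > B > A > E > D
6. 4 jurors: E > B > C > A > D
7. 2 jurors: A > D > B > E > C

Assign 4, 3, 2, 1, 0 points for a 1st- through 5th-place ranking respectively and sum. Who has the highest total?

E

E: 7·4 + 7·2 + 4·3 + 5·2 + 9·1 + 4·4 + 2·1 = 91
B: 7·1 + 7·0 + 4·1 + 5·3 + 9·3 + 4·3 + 2·2 = 69
A: 7·3 + 7·3 + 4·0 + 5·1 + 9·2 + 4·1 + 2·4 = 77
D: 7·2 + 7·1 + 4·4 + 5·4 + 9·0 + 4·0 + 2·3 = 63
C: 7·0 + 7·4 + 4·2 + 5·0 + 9·4 + 4·2 + 2·0 = 80
E has the highest Borda score (91).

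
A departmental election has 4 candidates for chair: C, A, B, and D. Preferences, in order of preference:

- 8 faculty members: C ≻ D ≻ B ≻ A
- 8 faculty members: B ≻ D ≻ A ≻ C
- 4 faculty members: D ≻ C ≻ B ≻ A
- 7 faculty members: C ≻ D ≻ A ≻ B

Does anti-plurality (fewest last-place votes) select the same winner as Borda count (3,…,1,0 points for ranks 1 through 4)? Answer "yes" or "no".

yes

Anti-plurality — last-place votes: C 8, A 12, B 7, D 0. Winner: D.
Borda — scores: C 53, A 15, B 36, D 58. Winner: D.
The two methods agree.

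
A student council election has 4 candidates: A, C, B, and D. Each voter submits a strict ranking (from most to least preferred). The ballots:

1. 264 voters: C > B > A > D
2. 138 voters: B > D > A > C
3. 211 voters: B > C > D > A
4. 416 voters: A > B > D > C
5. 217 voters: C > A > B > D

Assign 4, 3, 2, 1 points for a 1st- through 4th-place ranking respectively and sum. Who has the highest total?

A: 264·2 + 138·2 + 211·1 + 416·4 + 217·3 = 3330
C: 264·4 + 138·1 + 211·3 + 416·1 + 217·4 = 3111
B: 264·3 + 138·4 + 211·4 + 416·3 + 217·2 = 3870
D: 264·1 + 138·3 + 211·2 + 416·2 + 217·1 = 2149
B has the highest Borda score (3870).

B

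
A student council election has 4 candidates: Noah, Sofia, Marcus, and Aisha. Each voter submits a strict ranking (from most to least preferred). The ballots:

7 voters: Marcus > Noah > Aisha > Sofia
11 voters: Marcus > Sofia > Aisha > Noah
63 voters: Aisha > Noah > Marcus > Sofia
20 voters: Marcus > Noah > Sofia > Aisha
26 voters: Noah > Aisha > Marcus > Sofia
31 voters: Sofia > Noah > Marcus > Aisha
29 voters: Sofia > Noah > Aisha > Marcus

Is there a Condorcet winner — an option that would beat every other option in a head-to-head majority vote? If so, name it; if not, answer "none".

Noah vs Sofia: 116–71 for Noah.
Noah vs Marcus: 149–38 for Noah.
Noah vs Aisha: 113–74 for Noah.
Noah beats every other option head-to-head.

Noah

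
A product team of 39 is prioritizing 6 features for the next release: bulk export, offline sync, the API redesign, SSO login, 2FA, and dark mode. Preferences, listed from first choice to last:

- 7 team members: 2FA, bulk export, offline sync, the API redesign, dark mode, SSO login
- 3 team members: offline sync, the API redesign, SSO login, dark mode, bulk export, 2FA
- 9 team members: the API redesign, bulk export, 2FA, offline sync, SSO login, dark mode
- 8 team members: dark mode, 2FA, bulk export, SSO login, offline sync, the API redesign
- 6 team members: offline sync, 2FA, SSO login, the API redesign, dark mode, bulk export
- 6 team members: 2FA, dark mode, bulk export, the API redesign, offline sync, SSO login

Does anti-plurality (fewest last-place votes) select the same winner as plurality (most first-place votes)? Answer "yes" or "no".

Anti-plurality — last-place votes: bulk export 6, offline sync 0, the API redesign 8, SSO login 13, 2FA 3, dark mode 9. Winner: offline sync.
Plurality — first-place votes: bulk export 0, offline sync 9, the API redesign 9, SSO login 0, 2FA 13, dark mode 8. Winner: 2FA.
The two methods disagree.

no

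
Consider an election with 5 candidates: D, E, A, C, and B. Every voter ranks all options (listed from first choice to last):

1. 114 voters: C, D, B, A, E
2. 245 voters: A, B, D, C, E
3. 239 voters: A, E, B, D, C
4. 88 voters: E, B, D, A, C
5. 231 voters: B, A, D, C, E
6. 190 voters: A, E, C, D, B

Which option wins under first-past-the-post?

A

First-place votes: D 0, E 88, A 674, C 114, B 231.
A has the most first-place votes.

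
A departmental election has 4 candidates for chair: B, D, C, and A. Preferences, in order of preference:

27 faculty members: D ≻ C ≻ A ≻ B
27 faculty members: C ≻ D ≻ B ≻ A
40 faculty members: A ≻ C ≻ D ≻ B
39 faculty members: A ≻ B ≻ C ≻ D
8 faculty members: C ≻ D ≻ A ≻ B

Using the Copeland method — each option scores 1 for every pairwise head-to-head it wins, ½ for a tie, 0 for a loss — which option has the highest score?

A

B: loses to D, C, and A → score 0.
D: beats B; loses to C and A → score 1.
C: beats B and D; loses to A → score 2.
A: beats B, D, and C → score 3.
A has the best pairwise record.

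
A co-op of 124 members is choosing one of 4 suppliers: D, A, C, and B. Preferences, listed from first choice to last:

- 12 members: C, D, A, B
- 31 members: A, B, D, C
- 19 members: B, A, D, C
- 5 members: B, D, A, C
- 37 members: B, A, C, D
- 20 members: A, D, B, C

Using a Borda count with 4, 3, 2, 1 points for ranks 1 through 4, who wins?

D: 12·3 + 31·2 + 19·2 + 5·3 + 37·1 + 20·3 = 248
A: 12·2 + 31·4 + 19·3 + 5·2 + 37·3 + 20·4 = 406
C: 12·4 + 31·1 + 19·1 + 5·1 + 37·2 + 20·1 = 197
B: 12·1 + 31·3 + 19·4 + 5·4 + 37·4 + 20·2 = 389
A has the highest Borda score (406).

A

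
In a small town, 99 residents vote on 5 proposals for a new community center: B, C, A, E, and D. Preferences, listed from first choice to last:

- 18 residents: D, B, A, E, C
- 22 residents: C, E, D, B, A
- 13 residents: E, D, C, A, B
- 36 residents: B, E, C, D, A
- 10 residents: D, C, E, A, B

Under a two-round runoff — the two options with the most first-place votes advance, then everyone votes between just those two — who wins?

Round 1 first-place votes: B 36, C 22, A 0, E 13, D 28.
B and D advance.
Runoff: B is preferred to D by 36 voters; D by 63.
D wins the runoff.

D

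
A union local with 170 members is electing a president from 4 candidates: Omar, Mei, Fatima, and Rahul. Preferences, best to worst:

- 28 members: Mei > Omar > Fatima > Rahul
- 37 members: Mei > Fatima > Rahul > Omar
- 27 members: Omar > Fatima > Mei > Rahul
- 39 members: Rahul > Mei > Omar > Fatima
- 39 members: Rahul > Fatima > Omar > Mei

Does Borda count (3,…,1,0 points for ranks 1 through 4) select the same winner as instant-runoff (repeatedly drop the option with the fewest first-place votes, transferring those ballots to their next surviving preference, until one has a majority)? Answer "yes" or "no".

Borda — scores: Omar 215, Mei 300, Fatima 234, Rahul 271. Winner: Mei.
Instant-runoff — R1 Omar 27, Mei 65, Fatima 0, Rahul 78 (Fatima out); R2 Omar 27, Mei 65, Rahul 78 (Omar out); R3 Mei 92, Rahul 78 (Mei winner). Winner: Mei.
The two methods agree.

yes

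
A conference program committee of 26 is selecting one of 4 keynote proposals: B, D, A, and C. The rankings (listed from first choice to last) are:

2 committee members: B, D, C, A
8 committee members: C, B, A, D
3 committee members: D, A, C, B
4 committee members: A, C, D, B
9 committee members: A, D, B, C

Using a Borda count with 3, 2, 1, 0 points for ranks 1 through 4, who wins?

A

B: 2·3 + 8·2 + 3·0 + 4·0 + 9·1 = 31
D: 2·2 + 8·0 + 3·3 + 4·1 + 9·2 = 35
A: 2·0 + 8·1 + 3·2 + 4·3 + 9·3 = 53
C: 2·1 + 8·3 + 3·1 + 4·2 + 9·0 = 37
A has the highest Borda score (53).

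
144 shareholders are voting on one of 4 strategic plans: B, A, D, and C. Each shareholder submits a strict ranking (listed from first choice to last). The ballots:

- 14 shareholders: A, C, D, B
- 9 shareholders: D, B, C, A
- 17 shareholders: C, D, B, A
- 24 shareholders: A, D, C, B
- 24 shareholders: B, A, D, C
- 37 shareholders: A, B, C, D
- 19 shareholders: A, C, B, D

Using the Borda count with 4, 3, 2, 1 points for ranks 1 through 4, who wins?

A

B: 14·1 + 9·3 + 17·2 + 24·1 + 24·4 + 37·3 + 19·2 = 344
A: 14·4 + 9·1 + 17·1 + 24·4 + 24·3 + 37·4 + 19·4 = 474
D: 14·2 + 9·4 + 17·3 + 24·3 + 24·2 + 37·1 + 19·1 = 291
C: 14·3 + 9·2 + 17·4 + 24·2 + 24·1 + 37·2 + 19·3 = 331
A has the highest Borda score (474).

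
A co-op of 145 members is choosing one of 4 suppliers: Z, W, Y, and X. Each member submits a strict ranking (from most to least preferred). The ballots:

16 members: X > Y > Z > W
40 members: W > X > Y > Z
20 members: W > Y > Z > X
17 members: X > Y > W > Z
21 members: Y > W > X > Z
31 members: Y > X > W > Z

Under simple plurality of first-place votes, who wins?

W

First-place votes: Z 0, W 60, Y 52, X 33.
W has the most first-place votes.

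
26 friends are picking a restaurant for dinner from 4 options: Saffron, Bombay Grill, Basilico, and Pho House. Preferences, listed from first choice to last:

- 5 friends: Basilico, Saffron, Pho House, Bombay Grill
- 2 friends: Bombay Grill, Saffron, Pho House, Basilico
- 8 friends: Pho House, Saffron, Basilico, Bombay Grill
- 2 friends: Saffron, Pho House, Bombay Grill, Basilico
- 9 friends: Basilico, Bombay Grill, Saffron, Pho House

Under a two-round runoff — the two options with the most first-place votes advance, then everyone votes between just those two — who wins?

Round 1 first-place votes: Saffron 2, Bombay Grill 2, Basilico 14, Pho House 8.
Basilico and Pho House advance.
Runoff: Basilico is preferred to Pho House by 14 voters; Pho House by 12.
Basilico wins the runoff.

Basilico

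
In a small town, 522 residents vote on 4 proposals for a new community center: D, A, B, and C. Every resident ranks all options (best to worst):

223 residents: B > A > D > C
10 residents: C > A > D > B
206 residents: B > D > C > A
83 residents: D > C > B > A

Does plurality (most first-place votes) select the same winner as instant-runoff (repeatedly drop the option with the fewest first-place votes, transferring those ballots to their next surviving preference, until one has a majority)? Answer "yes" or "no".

yes

Plurality — first-place votes: D 83, A 0, B 429, C 10. Winner: B.
Instant-runoff — R1 D 83, A 0, B 429, C 10 (B winner). Winner: B.
The two methods agree.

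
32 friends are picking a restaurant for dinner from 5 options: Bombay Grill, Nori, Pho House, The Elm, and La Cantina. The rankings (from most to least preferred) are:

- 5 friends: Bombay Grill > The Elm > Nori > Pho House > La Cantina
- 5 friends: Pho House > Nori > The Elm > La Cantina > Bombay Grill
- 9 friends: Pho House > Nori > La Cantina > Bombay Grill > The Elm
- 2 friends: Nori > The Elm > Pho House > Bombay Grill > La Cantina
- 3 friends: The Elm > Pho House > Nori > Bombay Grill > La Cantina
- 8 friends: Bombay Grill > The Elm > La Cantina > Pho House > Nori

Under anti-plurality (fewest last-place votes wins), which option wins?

Pho House

Last-place votes: Bombay Grill 5, Nori 8, Pho House 0, The Elm 9, La Cantina 10.
Pho House is ranked last by the fewest voters, so Pho House wins.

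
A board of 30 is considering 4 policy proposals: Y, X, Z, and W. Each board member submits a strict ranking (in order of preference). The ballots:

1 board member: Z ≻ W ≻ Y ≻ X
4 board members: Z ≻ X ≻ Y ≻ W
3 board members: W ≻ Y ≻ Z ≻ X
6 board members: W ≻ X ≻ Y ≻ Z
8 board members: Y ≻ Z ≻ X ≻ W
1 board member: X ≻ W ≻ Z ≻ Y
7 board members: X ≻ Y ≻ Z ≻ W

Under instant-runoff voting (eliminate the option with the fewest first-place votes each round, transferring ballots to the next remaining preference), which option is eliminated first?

Z

Round 1: Y 8, X 8, Z 5, W 9. Eliminate Z.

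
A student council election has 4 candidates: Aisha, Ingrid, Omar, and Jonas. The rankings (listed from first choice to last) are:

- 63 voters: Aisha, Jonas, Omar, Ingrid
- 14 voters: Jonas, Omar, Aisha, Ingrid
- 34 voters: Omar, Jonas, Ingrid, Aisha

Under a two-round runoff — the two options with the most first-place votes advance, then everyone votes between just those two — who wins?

Aisha

Round 1 first-place votes: Aisha 63, Ingrid 0, Omar 34, Jonas 14.
Aisha and Omar advance.
Runoff: Aisha is preferred to Omar by 63 voters; Omar by 48.
Aisha wins the runoff.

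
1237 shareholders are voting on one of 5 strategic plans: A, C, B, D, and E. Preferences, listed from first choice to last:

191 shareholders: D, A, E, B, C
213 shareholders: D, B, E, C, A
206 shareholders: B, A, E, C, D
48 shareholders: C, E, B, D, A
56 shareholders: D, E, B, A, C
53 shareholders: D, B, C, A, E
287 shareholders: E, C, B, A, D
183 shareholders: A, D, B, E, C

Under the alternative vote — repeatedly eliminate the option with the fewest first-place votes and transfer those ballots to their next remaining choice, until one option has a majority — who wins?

Round 1: A 183, C 48, B 206, D 513, E 287. Eliminate C.
Round 2: A 183, B 206, D 513, E 335. Eliminate A.
Round 3: B 206, D 696, E 335. D has a majority.

D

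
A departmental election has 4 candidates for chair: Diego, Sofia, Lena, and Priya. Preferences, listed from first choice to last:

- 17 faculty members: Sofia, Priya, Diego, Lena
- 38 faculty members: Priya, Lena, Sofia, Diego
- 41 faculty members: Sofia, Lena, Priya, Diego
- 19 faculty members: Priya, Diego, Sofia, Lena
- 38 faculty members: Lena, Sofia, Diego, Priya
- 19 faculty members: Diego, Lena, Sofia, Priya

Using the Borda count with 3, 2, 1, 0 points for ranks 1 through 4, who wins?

Sofia

Diego: 17·1 + 38·0 + 41·0 + 19·2 + 38·1 + 19·3 = 150
Sofia: 17·3 + 38·1 + 41·3 + 19·1 + 38·2 + 19·1 = 326
Lena: 17·0 + 38·2 + 41·2 + 19·0 + 38·3 + 19·2 = 310
Priya: 17·2 + 38·3 + 41·1 + 19·3 + 38·0 + 19·0 = 246
Sofia has the highest Borda score (326).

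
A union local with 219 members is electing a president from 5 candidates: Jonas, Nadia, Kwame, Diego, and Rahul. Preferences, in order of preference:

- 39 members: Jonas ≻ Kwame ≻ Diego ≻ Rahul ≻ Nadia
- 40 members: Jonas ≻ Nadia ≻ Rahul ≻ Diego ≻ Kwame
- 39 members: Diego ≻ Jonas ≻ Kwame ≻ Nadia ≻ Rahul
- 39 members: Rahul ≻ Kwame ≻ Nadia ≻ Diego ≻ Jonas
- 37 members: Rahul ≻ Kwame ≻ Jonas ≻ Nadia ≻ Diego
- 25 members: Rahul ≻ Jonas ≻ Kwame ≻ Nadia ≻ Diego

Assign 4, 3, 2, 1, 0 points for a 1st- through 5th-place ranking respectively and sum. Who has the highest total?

Jonas: 39·4 + 40·4 + 39·3 + 39·0 + 37·2 + 25·3 = 582
Nadia: 39·0 + 40·3 + 39·1 + 39·2 + 37·1 + 25·1 = 299
Kwame: 39·3 + 40·0 + 39·2 + 39·3 + 37·3 + 25·2 = 473
Diego: 39·2 + 40·1 + 39·4 + 39·1 + 37·0 + 25·0 = 313
Rahul: 39·1 + 40·2 + 39·0 + 39·4 + 37·4 + 25·4 = 523
Jonas has the highest Borda score (582).

Jonas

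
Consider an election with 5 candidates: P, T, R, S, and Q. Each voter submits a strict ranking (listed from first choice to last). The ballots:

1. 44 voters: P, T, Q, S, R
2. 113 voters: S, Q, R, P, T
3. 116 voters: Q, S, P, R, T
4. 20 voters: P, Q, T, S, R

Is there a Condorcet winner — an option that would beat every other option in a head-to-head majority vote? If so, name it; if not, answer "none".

Q vs P: 229–64 for Q.
Q vs T: 249–44 for Q.
Q vs R: 293–0 for Q.
Q vs S: 180–113 for Q.
Q beats every other option head-to-head.

Q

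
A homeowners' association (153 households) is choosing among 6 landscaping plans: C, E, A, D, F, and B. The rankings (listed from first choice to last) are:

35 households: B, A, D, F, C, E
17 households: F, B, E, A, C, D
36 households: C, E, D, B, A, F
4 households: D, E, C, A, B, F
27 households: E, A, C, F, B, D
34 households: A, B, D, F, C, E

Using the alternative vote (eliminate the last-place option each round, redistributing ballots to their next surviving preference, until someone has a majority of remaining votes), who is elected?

Round 1: C 36, E 27, A 34, D 4, F 17, B 35. Eliminate D.
Round 2: C 36, E 31, A 34, F 17, B 35. Eliminate F.
Round 3: C 36, E 31, A 34, B 52. Eliminate E.
Round 4: C 40, A 61, B 52. Eliminate C.
Round 5: A 65, B 88. B has a majority.

B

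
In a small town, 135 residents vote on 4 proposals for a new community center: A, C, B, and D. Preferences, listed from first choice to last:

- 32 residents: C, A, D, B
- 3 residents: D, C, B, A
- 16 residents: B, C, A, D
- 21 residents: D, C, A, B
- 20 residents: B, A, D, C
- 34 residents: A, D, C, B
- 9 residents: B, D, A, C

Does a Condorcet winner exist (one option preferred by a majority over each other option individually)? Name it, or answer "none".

none

Checking pairwise contests:
C beats A 72–63.
D beats C 87–48.
A beats B 87–48.
A beats D 102–33.
Every option loses at least one head-to-head, so there is no Condorcet winner.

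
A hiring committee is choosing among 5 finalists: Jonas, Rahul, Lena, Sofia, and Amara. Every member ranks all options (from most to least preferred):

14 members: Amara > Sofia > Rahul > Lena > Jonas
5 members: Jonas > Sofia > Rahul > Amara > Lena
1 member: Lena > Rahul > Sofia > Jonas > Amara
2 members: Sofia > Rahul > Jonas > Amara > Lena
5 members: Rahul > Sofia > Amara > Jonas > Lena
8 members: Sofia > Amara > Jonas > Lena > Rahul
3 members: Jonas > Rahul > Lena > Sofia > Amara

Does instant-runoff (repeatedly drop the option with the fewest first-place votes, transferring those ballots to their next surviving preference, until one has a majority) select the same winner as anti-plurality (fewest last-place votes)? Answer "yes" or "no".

Instant-runoff — R1 Jonas 8, Rahul 5, Lena 1, Sofia 10, Amara 14 (Lena out); R2 Jonas 8, Rahul 6, Sofia 10, Amara 14 (Rahul out); R3 Jonas 8, Sofia 16, Amara 14 (Jonas out); R4 Sofia 24, Amara 14 (Sofia winner). Winner: Sofia.
Anti-plurality — last-place votes: Jonas 14, Rahul 8, Lena 12, Sofia 0, Amara 4. Winner: Sofia.
The two methods agree.

yes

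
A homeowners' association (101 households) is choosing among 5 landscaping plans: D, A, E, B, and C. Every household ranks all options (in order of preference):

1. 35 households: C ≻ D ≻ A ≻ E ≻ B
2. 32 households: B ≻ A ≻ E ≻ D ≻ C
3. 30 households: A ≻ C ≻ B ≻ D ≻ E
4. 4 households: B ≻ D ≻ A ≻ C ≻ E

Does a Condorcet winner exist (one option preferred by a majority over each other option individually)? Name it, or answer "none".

A vs D: 62–39 for A.
A vs E: 101–0 for A.
A vs B: 65–36 for A.
A vs C: 66–35 for A.
A beats every other option head-to-head.

A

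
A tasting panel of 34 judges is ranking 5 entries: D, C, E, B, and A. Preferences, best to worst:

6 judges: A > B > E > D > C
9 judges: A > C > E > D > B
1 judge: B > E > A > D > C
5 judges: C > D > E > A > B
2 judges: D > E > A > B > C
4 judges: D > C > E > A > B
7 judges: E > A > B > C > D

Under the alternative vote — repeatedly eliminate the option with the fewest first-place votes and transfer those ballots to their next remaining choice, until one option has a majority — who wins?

A

Round 1: D 6, C 5, E 7, B 1, A 15. Eliminate B.
Round 2: D 6, C 5, E 8, A 15. Eliminate C.
Round 3: D 11, E 8, A 15. Eliminate E.
Round 4: D 11, A 23. A has a majority.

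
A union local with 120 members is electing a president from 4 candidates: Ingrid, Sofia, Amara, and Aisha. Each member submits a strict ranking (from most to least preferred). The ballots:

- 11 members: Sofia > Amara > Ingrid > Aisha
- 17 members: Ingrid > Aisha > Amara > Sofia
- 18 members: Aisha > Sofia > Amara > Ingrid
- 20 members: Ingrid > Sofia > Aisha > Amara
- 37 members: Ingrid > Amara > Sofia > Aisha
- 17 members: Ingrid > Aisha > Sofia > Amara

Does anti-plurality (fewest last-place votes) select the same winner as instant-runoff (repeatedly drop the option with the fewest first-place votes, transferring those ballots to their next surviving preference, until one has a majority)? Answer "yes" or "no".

no

Anti-plurality — last-place votes: Ingrid 18, Sofia 17, Amara 37, Aisha 48. Winner: Sofia.
Instant-runoff — R1 Ingrid 91, Sofia 11, Amara 0, Aisha 18 (Ingrid winner). Winner: Ingrid.
The two methods disagree.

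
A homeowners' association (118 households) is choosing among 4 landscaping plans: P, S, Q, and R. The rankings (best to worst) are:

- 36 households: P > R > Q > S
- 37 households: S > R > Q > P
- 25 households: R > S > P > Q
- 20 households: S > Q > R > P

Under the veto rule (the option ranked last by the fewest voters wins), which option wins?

R

Last-place votes: P 57, S 36, Q 25, R 0.
R is ranked last by the fewest voters, so R wins.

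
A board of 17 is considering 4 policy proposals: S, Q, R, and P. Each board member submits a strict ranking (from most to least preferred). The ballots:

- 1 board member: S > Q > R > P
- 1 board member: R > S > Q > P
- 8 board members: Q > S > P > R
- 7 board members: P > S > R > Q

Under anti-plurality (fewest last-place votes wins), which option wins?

Last-place votes: S 0, Q 7, R 8, P 2.
S is ranked last by the fewest voters, so S wins.

S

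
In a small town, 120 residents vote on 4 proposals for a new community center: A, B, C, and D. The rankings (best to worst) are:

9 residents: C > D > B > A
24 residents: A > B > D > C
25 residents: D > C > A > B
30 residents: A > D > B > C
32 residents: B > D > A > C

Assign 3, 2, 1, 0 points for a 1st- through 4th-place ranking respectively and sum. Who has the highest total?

D

A: 9·0 + 24·3 + 25·1 + 30·3 + 32·1 = 219
B: 9·1 + 24·2 + 25·0 + 30·1 + 32·3 = 183
C: 9·3 + 24·0 + 25·2 + 30·0 + 32·0 = 77
D: 9·2 + 24·1 + 25·3 + 30·2 + 32·2 = 241
D has the highest Borda score (241).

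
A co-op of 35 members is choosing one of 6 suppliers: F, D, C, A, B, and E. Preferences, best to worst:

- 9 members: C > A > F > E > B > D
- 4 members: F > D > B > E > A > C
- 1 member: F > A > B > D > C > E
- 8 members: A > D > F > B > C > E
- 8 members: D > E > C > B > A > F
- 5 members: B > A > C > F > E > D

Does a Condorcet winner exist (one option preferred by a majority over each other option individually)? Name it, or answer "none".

A

A vs F: 30–5 for A.
A vs D: 23–12 for A.
A vs C: 18–17 for A.
A vs B: 18–17 for A.
A vs E: 23–12 for A.
A beats every other option head-to-head.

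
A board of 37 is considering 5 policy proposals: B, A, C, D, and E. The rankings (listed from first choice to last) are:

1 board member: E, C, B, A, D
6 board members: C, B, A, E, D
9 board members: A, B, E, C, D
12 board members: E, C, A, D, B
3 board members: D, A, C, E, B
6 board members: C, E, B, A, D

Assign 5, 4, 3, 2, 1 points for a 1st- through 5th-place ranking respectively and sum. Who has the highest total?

B: 1·3 + 6·4 + 9·4 + 12·1 + 3·1 + 6·3 = 96
A: 1·2 + 6·3 + 9·5 + 12·3 + 3·4 + 6·2 = 125
C: 1·4 + 6·5 + 9·2 + 12·4 + 3·3 + 6·5 = 139
D: 1·1 + 6·1 + 9·1 + 12·2 + 3·5 + 6·1 = 61
E: 1·5 + 6·2 + 9·3 + 12·5 + 3·2 + 6·4 = 134
C has the highest Borda score (139).

C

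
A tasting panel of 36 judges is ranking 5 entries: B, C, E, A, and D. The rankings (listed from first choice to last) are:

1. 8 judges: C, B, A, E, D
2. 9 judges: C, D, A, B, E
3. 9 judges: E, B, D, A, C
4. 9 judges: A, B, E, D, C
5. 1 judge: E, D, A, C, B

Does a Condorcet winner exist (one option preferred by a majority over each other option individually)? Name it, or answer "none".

Checking pairwise contests:
A beats B 19–17.
E beats C 19–17.
B beats E 26–10.
D beats A 19–17.
B beats D 26–10.
Every option loses at least one head-to-head, so there is no Condorcet winner.

none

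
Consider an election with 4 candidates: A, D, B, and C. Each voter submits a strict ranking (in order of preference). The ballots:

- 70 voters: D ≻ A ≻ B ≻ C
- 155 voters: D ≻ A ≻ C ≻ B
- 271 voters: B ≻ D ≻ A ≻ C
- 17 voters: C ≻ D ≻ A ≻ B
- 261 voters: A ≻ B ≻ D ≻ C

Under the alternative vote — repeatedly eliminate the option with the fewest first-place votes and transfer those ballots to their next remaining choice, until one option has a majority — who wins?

Round 1: A 261, D 225, B 271, C 17. Eliminate C.
Round 2: A 261, D 242, B 271. Eliminate D.
Round 3: A 503, B 271. A has a majority.

A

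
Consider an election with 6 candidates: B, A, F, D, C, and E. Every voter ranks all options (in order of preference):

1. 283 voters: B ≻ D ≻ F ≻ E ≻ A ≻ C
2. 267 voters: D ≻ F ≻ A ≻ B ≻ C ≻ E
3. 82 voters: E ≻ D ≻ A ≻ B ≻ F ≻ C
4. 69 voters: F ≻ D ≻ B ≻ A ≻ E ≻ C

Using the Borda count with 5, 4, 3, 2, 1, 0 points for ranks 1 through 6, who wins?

B: 283·5 + 267·2 + 82·2 + 69·3 = 2320
A: 283·1 + 267·3 + 82·3 + 69·2 = 1468
F: 283·3 + 267·4 + 82·1 + 69·5 = 2344
D: 283·4 + 267·5 + 82·4 + 69·4 = 3071
C: 283·0 + 267·1 + 82·0 + 69·0 = 267
E: 283·2 + 267·0 + 82·5 + 69·1 = 1045
D has the highest Borda score (3071).

D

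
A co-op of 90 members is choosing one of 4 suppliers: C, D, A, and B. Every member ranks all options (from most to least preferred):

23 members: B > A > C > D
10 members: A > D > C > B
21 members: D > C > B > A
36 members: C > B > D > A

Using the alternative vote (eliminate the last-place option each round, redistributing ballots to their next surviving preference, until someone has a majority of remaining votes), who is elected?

Round 1: C 36, D 21, A 10, B 23. Eliminate A.
Round 2: C 36, D 31, B 23. Eliminate B.
Round 3: C 59, D 31. C has a majority.

C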